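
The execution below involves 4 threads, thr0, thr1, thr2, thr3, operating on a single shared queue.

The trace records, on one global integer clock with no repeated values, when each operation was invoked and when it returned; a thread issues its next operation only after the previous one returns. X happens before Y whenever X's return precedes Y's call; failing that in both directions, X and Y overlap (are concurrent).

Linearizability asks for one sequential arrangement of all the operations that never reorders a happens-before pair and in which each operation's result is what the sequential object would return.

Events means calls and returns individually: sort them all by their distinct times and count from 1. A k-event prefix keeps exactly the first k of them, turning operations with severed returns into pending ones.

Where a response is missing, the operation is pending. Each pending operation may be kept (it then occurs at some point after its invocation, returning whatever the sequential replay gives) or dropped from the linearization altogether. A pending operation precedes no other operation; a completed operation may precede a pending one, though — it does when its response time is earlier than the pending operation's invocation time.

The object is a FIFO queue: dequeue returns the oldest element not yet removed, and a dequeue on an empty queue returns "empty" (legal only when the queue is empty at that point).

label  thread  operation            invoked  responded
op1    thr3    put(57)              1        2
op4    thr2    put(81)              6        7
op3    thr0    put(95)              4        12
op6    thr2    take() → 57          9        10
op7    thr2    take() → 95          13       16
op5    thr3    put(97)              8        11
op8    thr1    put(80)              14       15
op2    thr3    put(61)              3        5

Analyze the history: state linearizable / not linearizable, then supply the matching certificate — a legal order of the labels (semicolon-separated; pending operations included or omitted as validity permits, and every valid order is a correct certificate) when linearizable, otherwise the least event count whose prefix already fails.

linearizable — witness: op1; op3; op2; op4; op5; op6; op7; op8

after step 1 (op1 put(57)): queue <57>
after step 2 (op3 put(95)): queue <57,95>
after step 3 (op2 put(61)): queue <57,95,61>
after step 4 (op4 put(81)): queue <57,95,61,81>
after step 5 (op5 put(97)): queue <57,95,61,81,97>
after step 6 (op6 take() → 57): queue <95,61,81,97>
after step 7 (op7 take() → 95): queue <61,81,97>
after step 8 (op8 put(80)): queue <61,81,97,80>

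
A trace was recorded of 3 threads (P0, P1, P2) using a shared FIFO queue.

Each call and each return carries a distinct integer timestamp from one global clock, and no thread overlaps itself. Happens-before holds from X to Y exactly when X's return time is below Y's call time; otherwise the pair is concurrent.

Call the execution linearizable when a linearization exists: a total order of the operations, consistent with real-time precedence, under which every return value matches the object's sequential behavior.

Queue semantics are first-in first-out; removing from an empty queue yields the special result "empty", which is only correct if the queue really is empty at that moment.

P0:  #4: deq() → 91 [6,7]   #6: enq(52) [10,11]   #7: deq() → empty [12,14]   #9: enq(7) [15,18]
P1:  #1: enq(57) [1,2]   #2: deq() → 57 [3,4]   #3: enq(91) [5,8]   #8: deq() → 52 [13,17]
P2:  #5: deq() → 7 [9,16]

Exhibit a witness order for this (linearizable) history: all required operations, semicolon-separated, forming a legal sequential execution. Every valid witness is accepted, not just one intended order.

after step 1 (#1 enq(57)): queue <57>
after step 2 (#2 deq() → 57): queue <>
after step 3 (#3 enq(91)): queue <91>
after step 4 (#4 deq() → 91): queue <>
after step 5 (#6 enq(52)): queue <52>
after step 6 (#8 deq() → 52): queue <>
after step 7 (#7 deq() → empty): queue <>
after step 8 (#9 enq(7)): queue <7>
after step 9 (#5 deq() → 7): queue <>

#1; #2; #3; #4; #6; #8; #7; #9; #5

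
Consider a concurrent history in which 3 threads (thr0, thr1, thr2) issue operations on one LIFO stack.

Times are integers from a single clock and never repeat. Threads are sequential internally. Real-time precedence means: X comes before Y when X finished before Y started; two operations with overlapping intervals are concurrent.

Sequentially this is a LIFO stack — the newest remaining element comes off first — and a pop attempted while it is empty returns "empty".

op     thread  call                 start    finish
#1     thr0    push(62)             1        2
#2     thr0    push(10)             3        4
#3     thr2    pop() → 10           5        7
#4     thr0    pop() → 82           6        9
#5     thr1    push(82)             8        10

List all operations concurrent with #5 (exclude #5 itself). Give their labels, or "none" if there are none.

#4

#5 runs from 8 to 10; window-overlapping ops are concurrent
#1 [1,2]: before
#2 [3,4]: before
#3 [5,7]: before
#4 [6,9]: concurrent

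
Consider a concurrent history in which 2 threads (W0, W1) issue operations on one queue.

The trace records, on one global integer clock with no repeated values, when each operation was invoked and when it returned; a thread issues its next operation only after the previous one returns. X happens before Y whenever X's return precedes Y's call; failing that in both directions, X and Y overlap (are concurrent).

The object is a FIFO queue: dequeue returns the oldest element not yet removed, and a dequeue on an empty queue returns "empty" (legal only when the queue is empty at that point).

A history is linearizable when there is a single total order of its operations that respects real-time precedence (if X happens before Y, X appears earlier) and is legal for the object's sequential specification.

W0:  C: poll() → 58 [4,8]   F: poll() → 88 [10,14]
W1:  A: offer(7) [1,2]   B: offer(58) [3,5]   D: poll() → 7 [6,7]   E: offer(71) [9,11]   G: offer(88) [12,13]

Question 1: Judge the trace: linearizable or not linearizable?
not linearizable

cut after 13 events: linearizable; cut after 14 events (F responds, time 14): not linearizable
9 orders of the 7 completed queue ops respect real time; none is legal
sample order A, B, C, D, E, F, G stalls at step 3 — C poll() → 58 has no legal effect
sample order A, B, C, D, E, G, F stalls at step 3 — C poll() → 58 has no legal effect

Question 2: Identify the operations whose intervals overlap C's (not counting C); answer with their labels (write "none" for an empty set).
B, D

C runs from 4 to 8; window-overlapping ops are concurrent
A [1,2]: before
B [3,5]: concurrent
D [6,7]: concurrent
E [9,11]: after
F [10,14]: after
G [12,13]: after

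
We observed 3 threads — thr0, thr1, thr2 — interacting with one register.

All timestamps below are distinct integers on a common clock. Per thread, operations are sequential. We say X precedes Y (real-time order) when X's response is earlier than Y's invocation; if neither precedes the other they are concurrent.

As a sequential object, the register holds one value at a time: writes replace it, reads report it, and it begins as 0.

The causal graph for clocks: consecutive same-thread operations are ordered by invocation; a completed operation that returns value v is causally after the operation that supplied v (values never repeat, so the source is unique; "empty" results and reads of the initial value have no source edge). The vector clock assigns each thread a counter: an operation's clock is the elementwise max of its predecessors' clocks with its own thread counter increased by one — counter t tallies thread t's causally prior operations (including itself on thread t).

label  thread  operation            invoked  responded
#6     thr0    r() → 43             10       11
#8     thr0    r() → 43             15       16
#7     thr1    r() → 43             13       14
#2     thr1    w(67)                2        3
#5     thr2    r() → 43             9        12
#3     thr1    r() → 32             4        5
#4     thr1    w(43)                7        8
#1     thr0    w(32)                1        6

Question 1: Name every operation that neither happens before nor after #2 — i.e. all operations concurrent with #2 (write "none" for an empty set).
#2 spans [2,3]; an op avoiding the whole window 2..3 is ordered, any other is concurrent
#1 [1,6]: concurrent
#3 [4,5]: after
#4 [7,8]: after
#5 [9,12]: after
#6 [10,11]: after
#7 [13,14]: after
#8 [15,16]: after

#1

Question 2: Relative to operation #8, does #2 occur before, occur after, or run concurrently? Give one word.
#2 spans [2,3], #8 spans [15,16]
resp(#2)=3 < inv(#8)=15

before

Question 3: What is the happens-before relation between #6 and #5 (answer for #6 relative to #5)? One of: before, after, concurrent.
#6 spans [10,11], #5 spans [9,12]
the intervals overlap in both directions

concurrent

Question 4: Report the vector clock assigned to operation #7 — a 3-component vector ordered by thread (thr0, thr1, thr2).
VC(#2, invoked at 2): no causal predecessors; +1 on thr1 → (0, 1, 0)
VC(#1, invoked at 1): no causal predecessors; +1 on thr0 → (1, 0, 0)
merge at #3 (invoked 4): VC(#1)=(1, 0, 0), VC(#2)=(0, 1, 0), own-thread bump on thr1 → (1, 2, 0)
merge at #4 (invoked 7): VC(#3)=(1, 2, 0), own-thread bump on thr1 → (1, 3, 0)
merge at #5 (invoked 9): VC(#4)=(1, 3, 0), own-thread bump on thr2 → (1, 3, 1)
merge at #7 (invoked 13): VC(#4)=(1, 3, 0), own-thread bump on thr1 → (1, 4, 0)
merge at #6 (invoked 10): VC(#1)=(1, 0, 0), VC(#4)=(1, 3, 0), own-thread bump on thr0 → (2, 3, 0)
merge at #8 (invoked 15): VC(#4)=(1, 3, 0), VC(#6)=(2, 3, 0), own-thread bump on thr0 → (3, 3, 0)
target: VC(#7) = (1, 4, 0)

(1, 4, 0)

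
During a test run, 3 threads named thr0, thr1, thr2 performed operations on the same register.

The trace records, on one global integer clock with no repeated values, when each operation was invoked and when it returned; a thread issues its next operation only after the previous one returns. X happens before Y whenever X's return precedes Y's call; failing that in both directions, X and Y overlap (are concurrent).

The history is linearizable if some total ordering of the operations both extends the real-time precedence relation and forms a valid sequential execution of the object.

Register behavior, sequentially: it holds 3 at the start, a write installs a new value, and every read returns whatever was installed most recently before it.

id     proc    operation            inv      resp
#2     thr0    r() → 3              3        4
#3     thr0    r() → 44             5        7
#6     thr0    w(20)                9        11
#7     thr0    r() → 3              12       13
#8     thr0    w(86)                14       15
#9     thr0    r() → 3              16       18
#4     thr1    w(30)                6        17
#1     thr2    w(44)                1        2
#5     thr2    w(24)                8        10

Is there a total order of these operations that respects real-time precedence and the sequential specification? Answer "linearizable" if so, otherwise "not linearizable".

not linearizable

the violation lands at event 4, #2's response at time 4: events 1..3 linearize, events 1..4 do not
exhaustive check: the 2 completed register ops admit one real-time order; illegal
e.g. #1, #2: illegal at step 2, since #2 r() → 3 cannot apply there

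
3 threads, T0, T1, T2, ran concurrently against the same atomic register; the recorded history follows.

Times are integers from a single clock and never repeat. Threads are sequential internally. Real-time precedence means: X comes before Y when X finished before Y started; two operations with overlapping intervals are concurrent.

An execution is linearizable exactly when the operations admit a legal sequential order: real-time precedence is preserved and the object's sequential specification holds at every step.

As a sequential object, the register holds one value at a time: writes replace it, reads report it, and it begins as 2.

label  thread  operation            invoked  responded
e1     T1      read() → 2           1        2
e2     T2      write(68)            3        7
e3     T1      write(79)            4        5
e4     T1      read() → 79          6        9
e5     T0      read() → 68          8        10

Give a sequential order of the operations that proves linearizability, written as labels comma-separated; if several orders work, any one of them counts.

e1, e3, e4, e2, e5

after step 1 (e1 read() → 2): value 2
after step 2 (e3 write(79)): value 79
after step 3 (e4 read() → 79): value 79
after step 4 (e2 write(68)): value 68
after step 5 (e5 read() → 68): value 68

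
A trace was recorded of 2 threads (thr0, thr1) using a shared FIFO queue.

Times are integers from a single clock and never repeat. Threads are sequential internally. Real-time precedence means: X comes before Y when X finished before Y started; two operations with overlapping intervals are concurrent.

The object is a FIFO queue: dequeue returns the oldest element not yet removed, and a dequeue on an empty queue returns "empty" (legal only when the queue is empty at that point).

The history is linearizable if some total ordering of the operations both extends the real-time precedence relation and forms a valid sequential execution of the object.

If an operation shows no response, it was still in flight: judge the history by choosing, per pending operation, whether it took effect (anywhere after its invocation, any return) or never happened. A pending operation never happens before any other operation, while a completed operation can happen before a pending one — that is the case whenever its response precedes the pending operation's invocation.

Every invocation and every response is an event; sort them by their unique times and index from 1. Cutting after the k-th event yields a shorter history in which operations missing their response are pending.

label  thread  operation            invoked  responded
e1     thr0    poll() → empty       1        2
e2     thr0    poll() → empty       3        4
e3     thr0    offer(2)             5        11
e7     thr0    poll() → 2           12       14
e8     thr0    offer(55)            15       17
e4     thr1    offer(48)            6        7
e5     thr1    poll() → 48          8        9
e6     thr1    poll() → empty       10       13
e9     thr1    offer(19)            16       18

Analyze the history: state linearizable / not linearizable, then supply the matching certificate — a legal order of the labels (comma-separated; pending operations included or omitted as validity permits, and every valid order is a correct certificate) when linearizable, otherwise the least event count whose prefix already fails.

step 1: e1 poll() → empty — queue <>
step 2: e2 poll() → empty — queue <>
step 3: e4 offer(48) — queue <48>
step 4: e3 offer(2) — queue <48,2>
step 5: e5 poll() → 48 — queue <2>
step 6: e7 poll() → 2 — queue <>
step 7: e6 poll() → empty — queue <>
step 8: e8 offer(55) — queue <55>
step 9: e9 offer(19) — queue <55,19>

linearizable — witness: e1, e2, e4, e3, e5, e7, e6, e8, e9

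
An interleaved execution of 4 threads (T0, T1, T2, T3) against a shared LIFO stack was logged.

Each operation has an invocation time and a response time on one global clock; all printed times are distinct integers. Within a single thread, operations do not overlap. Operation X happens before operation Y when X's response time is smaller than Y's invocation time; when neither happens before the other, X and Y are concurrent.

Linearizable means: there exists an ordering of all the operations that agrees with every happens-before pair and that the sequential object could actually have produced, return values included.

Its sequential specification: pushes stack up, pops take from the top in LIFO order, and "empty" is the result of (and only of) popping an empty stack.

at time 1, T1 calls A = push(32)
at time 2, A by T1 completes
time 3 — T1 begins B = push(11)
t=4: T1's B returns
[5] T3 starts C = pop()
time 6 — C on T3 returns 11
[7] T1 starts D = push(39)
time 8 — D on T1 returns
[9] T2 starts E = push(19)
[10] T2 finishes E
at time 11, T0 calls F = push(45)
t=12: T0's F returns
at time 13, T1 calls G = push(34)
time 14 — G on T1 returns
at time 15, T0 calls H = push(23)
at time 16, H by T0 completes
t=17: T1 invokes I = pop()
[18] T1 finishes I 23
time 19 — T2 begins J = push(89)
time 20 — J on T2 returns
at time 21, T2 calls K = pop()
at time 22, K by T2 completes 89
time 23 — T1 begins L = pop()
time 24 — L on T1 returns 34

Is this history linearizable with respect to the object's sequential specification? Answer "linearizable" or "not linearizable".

a witness: A, B, C, D, E, F, G, H, I, J, K, L
after step 1 (A push(32)): stack <32>
after step 2 (B push(11)): stack <32,11>
after step 3 (C pop() → 11): stack <32>
after step 4 (D push(39)): stack <32,39>
after step 5 (E push(19)): stack <32,39,19>
after step 6 (F push(45)): stack <32,39,19,45>
after step 7 (G push(34)): stack <32,39,19,45,34>
after step 8 (H push(23)): stack <32,39,19,45,34,23>
after step 9 (I pop() → 23): stack <32,39,19,45,34>
after step 10 (J push(89)): stack <32,39,19,45,34,89>
after step 11 (K pop() → 89): stack <32,39,19,45,34>
after step 12 (L pop() → 34): stack <32,39,19,45>

linearizable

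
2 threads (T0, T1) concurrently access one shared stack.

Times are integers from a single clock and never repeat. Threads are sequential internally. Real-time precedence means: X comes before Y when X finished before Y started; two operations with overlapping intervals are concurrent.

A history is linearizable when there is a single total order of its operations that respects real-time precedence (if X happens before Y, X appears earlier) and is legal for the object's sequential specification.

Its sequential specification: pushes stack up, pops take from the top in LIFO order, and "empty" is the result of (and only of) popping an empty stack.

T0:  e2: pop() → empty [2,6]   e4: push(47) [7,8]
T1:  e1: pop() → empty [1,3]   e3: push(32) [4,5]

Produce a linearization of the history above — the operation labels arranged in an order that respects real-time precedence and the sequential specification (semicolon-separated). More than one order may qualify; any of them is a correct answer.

after step 1 (e1 pop() → empty): stack <>
after step 2 (e2 pop() → empty): stack <>
after step 3 (e3 push(32)): stack <32>
after step 4 (e4 push(47)): stack <32,47>

e1; e2; e3; e4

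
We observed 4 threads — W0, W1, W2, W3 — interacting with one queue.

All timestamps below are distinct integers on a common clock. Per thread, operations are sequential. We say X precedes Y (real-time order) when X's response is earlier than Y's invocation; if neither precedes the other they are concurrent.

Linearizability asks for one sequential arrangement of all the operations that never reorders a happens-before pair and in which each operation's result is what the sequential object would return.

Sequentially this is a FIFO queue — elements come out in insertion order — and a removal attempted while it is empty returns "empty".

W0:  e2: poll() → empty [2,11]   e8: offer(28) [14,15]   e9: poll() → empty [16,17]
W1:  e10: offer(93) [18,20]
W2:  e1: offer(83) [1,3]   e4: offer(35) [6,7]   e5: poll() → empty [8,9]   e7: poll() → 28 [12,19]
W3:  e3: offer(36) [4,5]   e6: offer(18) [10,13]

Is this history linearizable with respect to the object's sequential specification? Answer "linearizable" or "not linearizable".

already the first 9 events (up to e5's response at time 9) admit no linearization; the first 8 still do
the completed operations (4 total) allow one real-time order; the queue replay rejects it
no escape via the 1 pending operation (e2): every completion choice fails
one such order, e1, e3, e4, e5 (pending dropped), breaks at step 4 where e5 poll() → empty is illegal

not linearizable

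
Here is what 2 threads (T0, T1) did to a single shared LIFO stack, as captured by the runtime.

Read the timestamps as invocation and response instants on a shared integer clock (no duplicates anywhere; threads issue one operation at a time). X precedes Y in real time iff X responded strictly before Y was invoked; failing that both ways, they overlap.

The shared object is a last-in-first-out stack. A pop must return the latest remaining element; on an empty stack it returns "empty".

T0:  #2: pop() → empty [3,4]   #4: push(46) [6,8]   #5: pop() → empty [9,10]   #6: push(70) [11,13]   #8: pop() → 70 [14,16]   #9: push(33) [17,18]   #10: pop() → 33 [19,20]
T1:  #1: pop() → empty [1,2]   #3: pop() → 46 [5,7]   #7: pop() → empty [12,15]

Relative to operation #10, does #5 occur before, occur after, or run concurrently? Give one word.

before

#5 spans [9,10], #10 spans [19,20]
resp(#5)=10 < inv(#10)=19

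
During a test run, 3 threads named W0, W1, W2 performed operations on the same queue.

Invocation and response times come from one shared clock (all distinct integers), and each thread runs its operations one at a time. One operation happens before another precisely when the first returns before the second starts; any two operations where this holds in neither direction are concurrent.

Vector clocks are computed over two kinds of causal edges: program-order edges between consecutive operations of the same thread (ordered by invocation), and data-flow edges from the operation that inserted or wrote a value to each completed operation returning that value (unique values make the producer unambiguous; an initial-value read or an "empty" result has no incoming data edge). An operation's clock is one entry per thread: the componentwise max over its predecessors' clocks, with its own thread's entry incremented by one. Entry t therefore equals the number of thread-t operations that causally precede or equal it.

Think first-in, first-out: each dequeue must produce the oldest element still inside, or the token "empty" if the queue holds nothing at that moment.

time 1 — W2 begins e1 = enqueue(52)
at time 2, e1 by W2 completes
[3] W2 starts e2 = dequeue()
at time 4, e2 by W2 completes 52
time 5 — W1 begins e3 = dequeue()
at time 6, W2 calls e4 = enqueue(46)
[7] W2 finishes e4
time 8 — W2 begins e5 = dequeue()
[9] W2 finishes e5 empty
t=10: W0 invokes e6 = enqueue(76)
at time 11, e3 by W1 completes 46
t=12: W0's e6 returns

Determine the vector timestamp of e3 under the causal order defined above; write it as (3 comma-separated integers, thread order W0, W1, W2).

(0, 1, 3)

e1 (invocation 1): nothing precedes it; W2's component alone gives (0, 0, 1)
e6 (invocation 10): nothing precedes it; W0's component alone gives (1, 0, 0)
e2 (invocation 3): componentwise max over VC(e1)=(0, 0, 1), +1 at W2, giving (0, 0, 2)
e4 (invocation 6): componentwise max over VC(e2)=(0, 0, 2), +1 at W2, giving (0, 0, 3)
e5 (invocation 8): componentwise max over VC(e4)=(0, 0, 3), +1 at W2, giving (0, 0, 4)
e3 (invocation 5): componentwise max over VC(e4)=(0, 0, 3), +1 at W1, giving (0, 1, 3)
target: VC(e3) = (0, 1, 3)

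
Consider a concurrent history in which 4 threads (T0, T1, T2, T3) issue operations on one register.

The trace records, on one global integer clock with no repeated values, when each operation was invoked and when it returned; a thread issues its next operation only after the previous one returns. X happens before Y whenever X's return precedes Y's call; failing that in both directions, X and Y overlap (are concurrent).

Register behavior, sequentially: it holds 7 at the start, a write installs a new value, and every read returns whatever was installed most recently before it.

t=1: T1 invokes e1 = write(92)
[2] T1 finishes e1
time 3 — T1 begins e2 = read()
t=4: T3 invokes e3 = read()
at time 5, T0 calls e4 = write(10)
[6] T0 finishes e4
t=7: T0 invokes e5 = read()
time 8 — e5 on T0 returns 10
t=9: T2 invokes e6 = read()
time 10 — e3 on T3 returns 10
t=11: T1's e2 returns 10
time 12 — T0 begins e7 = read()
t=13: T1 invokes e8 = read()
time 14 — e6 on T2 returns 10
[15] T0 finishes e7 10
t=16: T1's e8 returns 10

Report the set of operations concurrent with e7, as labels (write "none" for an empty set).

e6, e8

overlap test against e7 [12,15]: concurrent iff the interval meets 12..15
e1 [1,2]: before
e2 [3,11]: before
e3 [4,10]: before
e4 [5,6]: before
e5 [7,8]: before
e6 [9,14]: concurrent
e8 [13,16]: concurrent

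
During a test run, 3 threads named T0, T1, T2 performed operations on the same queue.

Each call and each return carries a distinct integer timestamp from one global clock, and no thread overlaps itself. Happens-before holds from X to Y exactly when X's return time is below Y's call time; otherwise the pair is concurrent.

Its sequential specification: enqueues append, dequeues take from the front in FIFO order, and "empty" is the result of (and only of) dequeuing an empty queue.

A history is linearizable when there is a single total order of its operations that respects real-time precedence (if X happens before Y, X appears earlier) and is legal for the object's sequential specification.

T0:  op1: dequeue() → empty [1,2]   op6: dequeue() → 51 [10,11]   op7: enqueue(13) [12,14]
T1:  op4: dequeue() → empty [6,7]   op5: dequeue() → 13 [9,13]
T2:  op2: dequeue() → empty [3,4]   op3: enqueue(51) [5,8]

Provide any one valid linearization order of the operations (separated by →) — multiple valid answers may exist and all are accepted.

step 1: op1 dequeue() → empty — queue <>
step 2: op2 dequeue() → empty — queue <>
step 3: op4 dequeue() → empty — queue <>
step 4: op3 enqueue(51) — queue <51>
step 5: op6 dequeue() → 51 — queue <>
step 6: op7 enqueue(13) — queue <13>
step 7: op5 dequeue() → 13 — queue <>

op1 → op2 → op4 → op3 → op6 → op7 → op5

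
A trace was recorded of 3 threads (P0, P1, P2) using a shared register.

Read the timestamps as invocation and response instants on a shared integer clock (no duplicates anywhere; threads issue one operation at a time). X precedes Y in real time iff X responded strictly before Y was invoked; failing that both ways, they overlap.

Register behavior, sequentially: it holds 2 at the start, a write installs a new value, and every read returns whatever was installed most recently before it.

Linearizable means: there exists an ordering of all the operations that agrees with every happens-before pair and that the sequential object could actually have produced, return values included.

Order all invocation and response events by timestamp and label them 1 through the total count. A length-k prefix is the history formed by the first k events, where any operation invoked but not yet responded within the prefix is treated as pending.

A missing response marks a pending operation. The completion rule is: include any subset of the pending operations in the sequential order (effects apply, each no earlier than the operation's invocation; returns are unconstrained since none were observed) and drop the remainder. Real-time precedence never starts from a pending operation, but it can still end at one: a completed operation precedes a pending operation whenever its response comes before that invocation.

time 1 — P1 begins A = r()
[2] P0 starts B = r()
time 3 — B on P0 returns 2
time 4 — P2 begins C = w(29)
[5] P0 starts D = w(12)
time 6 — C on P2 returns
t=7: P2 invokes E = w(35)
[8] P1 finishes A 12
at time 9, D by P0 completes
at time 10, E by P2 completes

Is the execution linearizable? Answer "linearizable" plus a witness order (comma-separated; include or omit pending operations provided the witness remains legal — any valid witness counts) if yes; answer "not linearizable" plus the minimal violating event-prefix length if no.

linearizable — witness: B, C, D, A, E

step 1: B r() → 2 — value 2
step 2: C w(29) — value 29
step 3: D w(12) — value 12
step 4: A r() → 12 — value 12
step 5: E w(35) — value 35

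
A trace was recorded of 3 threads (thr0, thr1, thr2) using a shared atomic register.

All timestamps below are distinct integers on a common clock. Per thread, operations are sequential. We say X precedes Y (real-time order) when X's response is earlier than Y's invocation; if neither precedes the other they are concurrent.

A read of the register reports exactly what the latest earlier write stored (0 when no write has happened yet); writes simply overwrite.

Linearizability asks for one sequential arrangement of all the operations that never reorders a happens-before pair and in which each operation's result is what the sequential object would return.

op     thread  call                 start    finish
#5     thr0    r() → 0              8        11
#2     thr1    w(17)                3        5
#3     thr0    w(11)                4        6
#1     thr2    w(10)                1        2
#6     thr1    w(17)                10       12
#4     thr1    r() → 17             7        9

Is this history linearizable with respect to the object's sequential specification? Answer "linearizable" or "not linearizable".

not linearizable

events 1..10 are fine; event 11 — the response of #5 at time 11 — makes the prefix non-linearizable
no legal order exists: 4 real-time-consistent candidates over 5 completed atomic register operations, all rejected
including or dropping the 1 pending operation (#6) in any combination fails
e.g. #1, #2, #3, #4, #5 (pending dropped): illegal at step 4, since #4 r() → 17 cannot apply there
e.g. #1, #2, #3, #5, #4 (pending dropped): illegal at step 4, since #5 r() → 0 cannot apply there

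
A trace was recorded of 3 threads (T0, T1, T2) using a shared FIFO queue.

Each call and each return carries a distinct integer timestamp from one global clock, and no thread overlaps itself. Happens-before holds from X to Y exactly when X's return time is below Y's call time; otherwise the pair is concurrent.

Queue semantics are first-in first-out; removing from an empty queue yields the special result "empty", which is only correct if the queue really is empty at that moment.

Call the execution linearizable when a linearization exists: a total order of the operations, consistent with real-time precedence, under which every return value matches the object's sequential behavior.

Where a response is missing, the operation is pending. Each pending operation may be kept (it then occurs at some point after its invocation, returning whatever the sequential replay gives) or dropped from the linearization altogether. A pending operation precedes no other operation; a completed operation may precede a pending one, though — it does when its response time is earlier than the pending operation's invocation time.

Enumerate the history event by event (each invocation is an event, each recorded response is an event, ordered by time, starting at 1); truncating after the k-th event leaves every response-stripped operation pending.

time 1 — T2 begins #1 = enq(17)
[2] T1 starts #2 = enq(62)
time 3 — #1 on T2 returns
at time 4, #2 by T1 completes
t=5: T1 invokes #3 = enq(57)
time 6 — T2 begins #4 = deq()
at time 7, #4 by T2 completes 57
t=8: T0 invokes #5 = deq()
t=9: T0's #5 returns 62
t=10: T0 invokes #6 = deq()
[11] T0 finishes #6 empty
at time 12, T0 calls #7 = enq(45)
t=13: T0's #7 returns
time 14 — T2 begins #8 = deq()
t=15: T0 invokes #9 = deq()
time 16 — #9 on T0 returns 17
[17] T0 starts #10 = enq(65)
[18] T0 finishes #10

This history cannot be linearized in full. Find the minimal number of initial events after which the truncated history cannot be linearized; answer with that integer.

one valid order for events 1..6 is #1, #2:
step 1: #1 enq(17) — queue <17>
step 2: #2 enq(62) — queue <17,62>
once event 7 joins (#4's response, time 7), exhaustive search finds no witness
every completion of the 1 pending operation (#3) was checked; none linearizes
e.g. #1, #2, #4 (pending dropped): illegal at step 3, since #4 deq() → 57 cannot apply there
e.g. #2, #1, #4 (pending dropped): illegal at step 3, since #4 deq() → 57 cannot apply there

7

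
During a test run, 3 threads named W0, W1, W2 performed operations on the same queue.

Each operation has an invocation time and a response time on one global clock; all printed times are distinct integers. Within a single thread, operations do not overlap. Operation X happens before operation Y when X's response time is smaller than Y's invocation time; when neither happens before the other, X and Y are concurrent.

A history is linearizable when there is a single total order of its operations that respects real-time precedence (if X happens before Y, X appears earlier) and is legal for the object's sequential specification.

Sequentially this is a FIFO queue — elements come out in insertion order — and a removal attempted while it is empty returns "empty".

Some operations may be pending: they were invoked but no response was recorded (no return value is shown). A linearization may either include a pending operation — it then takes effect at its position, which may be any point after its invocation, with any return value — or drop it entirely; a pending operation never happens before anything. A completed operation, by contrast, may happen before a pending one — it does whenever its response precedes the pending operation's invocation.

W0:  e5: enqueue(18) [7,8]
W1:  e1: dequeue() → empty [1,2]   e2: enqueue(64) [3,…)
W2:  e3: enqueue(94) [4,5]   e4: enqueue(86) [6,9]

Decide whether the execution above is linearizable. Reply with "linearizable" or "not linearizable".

linearizable

one valid linearization: e1, e2, e3, e4, e5
1. e1 dequeue() → empty, leaving queue <>
2. e2 enqueue(64) (pending, included), leaving queue <64>
3. e3 enqueue(94), leaving queue <64,94>
4. e4 enqueue(86), leaving queue <64,94,86>
5. e5 enqueue(18), leaving queue <64,94,86,18>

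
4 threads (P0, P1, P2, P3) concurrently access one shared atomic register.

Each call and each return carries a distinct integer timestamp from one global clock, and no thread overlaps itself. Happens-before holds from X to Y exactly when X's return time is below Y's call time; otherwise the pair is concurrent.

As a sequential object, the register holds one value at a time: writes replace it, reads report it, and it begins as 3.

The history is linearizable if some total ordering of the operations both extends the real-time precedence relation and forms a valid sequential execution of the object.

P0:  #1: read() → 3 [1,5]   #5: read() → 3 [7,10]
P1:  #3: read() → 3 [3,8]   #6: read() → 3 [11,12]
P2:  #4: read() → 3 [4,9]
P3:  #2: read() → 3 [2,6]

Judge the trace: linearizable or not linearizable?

linearizable

one valid linearization: #1, #2, #3, #4, #5, #6
after step 1 (#1 read() → 3): value 3
after step 2 (#2 read() → 3): value 3
after step 3 (#3 read() → 3): value 3
after step 4 (#4 read() → 3): value 3
after step 5 (#5 read() → 3): value 3
after step 6 (#6 read() → 3): value 3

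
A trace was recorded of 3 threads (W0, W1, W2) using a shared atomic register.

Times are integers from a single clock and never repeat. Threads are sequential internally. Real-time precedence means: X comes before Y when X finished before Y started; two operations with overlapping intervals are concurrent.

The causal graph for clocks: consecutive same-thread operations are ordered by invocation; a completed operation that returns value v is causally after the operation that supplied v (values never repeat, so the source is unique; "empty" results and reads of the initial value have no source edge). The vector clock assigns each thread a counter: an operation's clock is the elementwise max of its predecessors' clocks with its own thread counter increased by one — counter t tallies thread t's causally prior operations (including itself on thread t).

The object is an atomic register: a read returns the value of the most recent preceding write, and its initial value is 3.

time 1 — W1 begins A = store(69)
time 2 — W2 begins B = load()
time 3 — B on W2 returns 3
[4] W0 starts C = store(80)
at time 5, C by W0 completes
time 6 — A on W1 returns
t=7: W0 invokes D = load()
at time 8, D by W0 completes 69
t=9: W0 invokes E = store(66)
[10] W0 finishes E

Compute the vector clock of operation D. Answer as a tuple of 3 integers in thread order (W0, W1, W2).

(2, 1, 0)

root op B, invoked 2: fresh clock plus W2's own tick → (0, 0, 1)
root op A, invoked 1: fresh clock plus W1's own tick → (0, 1, 0)
root op C, invoked 4: fresh clock plus W0's own tick → (1, 0, 0)
invoked at 7, D merges VC(A)=(0, 1, 0), VC(C)=(1, 0, 0) and bumps W0's slot → (2, 1, 0)
invoked at 9, E merges VC(D)=(2, 1, 0) and bumps W0's slot → (3, 1, 0)
target: VC(D) = (2, 1, 0)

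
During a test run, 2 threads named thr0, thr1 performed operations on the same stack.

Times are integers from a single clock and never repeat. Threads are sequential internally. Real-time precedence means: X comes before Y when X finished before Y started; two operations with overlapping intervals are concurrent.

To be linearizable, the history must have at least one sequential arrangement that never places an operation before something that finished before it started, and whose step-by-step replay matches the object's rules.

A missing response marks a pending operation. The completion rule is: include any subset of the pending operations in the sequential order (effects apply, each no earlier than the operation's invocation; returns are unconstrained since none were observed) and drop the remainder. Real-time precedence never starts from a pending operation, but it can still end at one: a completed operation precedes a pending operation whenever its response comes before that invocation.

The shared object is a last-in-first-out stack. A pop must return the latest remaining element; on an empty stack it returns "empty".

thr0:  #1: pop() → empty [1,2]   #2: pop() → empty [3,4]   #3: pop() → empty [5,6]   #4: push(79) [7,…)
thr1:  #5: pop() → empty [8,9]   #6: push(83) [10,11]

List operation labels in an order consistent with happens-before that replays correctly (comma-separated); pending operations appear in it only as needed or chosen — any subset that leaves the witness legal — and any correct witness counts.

after step 1 (#1 pop() → empty): stack <>
after step 2 (#2 pop() → empty): stack <>
after step 3 (#3 pop() → empty): stack <>
after step 4 (#5 pop() → empty): stack <>
after step 5 (#4 push(79) (pending, included)): stack <79>
after step 6 (#6 push(83)): stack <79,83>

#1, #2, #3, #5, #4, #6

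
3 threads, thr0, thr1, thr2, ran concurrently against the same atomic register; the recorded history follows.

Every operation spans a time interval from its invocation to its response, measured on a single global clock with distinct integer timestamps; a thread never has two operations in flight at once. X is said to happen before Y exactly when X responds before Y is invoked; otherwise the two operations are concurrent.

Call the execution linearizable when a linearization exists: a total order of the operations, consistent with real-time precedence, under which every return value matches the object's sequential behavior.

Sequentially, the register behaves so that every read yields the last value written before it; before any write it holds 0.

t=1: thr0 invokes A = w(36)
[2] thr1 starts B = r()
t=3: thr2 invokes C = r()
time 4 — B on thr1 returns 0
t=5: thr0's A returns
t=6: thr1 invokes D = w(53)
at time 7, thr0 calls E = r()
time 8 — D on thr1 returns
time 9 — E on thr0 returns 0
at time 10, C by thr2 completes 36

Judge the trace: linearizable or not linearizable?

already the first 9 events (up to E's response at time 9) admit no linearization; the first 8 still do
4 completed operations, 4 real-time-consistent orders — every atomic register replay fails
including or dropping the 1 pending operation (C) in any combination fails
one such order, A, B, D, E (pending dropped), breaks at step 2 where B r() → 0 is illegal
one such order, A, B, E, D (pending dropped), breaks at step 2 where B r() → 0 is illegal

not linearizable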